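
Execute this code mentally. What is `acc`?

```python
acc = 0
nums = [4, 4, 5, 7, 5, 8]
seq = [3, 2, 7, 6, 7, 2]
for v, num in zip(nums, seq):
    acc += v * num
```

Let's trace through this code step by step.

Initialize: acc = 0
Initialize: nums = [4, 4, 5, 7, 5, 8]
Initialize: seq = [3, 2, 7, 6, 7, 2]
Entering loop: for v, num in zip(nums, seq):

After execution: acc = 148
148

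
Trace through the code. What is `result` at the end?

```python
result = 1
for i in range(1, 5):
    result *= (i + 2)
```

Let's trace through this code step by step.

Initialize: result = 1
Entering loop: for i in range(1, 5):

After execution: result = 360
360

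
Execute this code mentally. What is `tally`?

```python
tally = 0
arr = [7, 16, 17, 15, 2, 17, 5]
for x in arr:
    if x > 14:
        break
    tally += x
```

Let's trace through this code step by step.

Initialize: tally = 0
Initialize: arr = [7, 16, 17, 15, 2, 17, 5]
Entering loop: for x in arr:

After execution: tally = 7
7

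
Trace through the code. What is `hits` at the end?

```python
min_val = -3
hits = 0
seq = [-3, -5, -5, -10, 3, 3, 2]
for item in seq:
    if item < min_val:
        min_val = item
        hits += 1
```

Let's trace through this code step by step.

Initialize: min_val = -3
Initialize: hits = 0
Initialize: seq = [-3, -5, -5, -10, 3, 3, 2]
Entering loop: for item in seq:

After execution: hits = 2
2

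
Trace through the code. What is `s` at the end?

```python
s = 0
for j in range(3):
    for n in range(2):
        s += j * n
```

Let's trace through this code step by step.

Initialize: s = 0
Entering loop: for j in range(3):

After execution: s = 3
3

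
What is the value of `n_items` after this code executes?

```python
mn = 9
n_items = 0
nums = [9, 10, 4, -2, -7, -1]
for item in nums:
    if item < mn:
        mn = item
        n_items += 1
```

Let's trace through this code step by step.

Initialize: mn = 9
Initialize: n_items = 0
Initialize: nums = [9, 10, 4, -2, -7, -1]
Entering loop: for item in nums:

After execution: n_items = 3
3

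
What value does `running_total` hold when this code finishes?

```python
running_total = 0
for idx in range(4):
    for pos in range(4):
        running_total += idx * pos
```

Let's trace through this code step by step.

Initialize: running_total = 0
Entering loop: for idx in range(4):

After execution: running_total = 36
36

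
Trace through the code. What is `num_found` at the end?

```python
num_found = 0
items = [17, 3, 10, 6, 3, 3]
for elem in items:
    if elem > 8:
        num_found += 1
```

Let's trace through this code step by step.

Initialize: num_found = 0
Initialize: items = [17, 3, 10, 6, 3, 3]
Entering loop: for elem in items:

After execution: num_found = 2
2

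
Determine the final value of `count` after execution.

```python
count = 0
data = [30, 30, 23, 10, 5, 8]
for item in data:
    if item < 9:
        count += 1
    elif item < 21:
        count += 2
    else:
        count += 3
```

Let's trace through this code step by step.

Initialize: count = 0
Initialize: data = [30, 30, 23, 10, 5, 8]
Entering loop: for item in data:

After execution: count = 13
13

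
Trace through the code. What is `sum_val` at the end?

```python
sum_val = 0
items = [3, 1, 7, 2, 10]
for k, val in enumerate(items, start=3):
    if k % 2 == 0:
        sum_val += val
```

Let's trace through this code step by step.

Initialize: sum_val = 0
Initialize: items = [3, 1, 7, 2, 10]
Entering loop: for k, val in enumerate(items, start=3):

After execution: sum_val = 3
3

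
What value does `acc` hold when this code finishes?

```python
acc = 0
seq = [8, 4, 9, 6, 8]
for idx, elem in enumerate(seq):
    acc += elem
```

Let's trace through this code step by step.

Initialize: acc = 0
Initialize: seq = [8, 4, 9, 6, 8]
Entering loop: for idx, elem in enumerate(seq):

After execution: acc = 35
35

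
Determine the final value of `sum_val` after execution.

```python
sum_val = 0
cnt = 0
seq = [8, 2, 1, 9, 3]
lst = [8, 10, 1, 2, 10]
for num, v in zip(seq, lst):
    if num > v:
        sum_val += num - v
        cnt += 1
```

Let's trace through this code step by step.

Initialize: sum_val = 0
Initialize: cnt = 0
Initialize: seq = [8, 2, 1, 9, 3]
Initialize: lst = [8, 10, 1, 2, 10]
Entering loop: for num, v in zip(seq, lst):

After execution: sum_val = 7
7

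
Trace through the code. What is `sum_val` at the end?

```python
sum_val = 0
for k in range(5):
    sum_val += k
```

Let's trace through this code step by step.

Initialize: sum_val = 0
Entering loop: for k in range(5):

After execution: sum_val = 10
10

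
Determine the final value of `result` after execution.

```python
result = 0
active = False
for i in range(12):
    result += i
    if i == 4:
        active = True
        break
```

Let's trace through this code step by step.

Initialize: result = 0
Initialize: active = False
Entering loop: for i in range(12):

After execution: result = 10
10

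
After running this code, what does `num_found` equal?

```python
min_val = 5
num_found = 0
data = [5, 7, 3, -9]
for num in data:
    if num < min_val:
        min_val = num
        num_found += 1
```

Let's trace through this code step by step.

Initialize: min_val = 5
Initialize: num_found = 0
Initialize: data = [5, 7, 3, -9]
Entering loop: for num in data:

After execution: num_found = 2
2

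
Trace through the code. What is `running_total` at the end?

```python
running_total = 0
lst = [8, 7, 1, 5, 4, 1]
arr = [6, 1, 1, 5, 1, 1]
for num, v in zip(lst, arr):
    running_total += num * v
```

Let's trace through this code step by step.

Initialize: running_total = 0
Initialize: lst = [8, 7, 1, 5, 4, 1]
Initialize: arr = [6, 1, 1, 5, 1, 1]
Entering loop: for num, v in zip(lst, arr):

After execution: running_total = 86
86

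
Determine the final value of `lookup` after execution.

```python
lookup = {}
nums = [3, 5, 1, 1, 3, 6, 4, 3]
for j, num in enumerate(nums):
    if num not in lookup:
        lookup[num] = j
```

Let's trace through this code step by step.

Initialize: lookup = {}
Initialize: nums = [3, 5, 1, 1, 3, 6, 4, 3]
Entering loop: for j, num in enumerate(nums):

After execution: lookup = {3: 0, 5: 1, 1: 2, 6: 5, 4: 6}
{3: 0, 5: 1, 1: 2, 6: 5, 4: 6}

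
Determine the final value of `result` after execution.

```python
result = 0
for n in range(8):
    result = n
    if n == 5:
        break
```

Let's trace through this code step by step.

Initialize: result = 0
Entering loop: for n in range(8):

After execution: result = 5
5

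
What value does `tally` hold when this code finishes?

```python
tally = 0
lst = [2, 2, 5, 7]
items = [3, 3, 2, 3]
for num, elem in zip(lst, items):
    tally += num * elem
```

Let's trace through this code step by step.

Initialize: tally = 0
Initialize: lst = [2, 2, 5, 7]
Initialize: items = [3, 3, 2, 3]
Entering loop: for num, elem in zip(lst, items):

After execution: tally = 43
43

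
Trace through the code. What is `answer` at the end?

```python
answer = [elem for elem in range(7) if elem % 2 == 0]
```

Let's trace through this code step by step.

Initialize: answer = [elem for elem in range(7) if elem % 2 == 0]

After execution: answer = [0, 2, 4, 6]
[0, 2, 4, 6]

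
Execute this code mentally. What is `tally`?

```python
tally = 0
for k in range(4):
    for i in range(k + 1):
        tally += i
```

Let's trace through this code step by step.

Initialize: tally = 0
Entering loop: for k in range(4):

After execution: tally = 10
10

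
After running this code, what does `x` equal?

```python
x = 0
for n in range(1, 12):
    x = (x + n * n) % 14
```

Let's trace through this code step by step.

Initialize: x = 0
Entering loop: for n in range(1, 12):

After execution: x = 2
2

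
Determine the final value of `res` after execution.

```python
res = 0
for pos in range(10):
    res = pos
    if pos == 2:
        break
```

Let's trace through this code step by step.

Initialize: res = 0
Entering loop: for pos in range(10):

After execution: res = 2
2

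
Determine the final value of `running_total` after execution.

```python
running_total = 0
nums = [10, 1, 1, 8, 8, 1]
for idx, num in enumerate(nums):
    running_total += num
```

Let's trace through this code step by step.

Initialize: running_total = 0
Initialize: nums = [10, 1, 1, 8, 8, 1]
Entering loop: for idx, num in enumerate(nums):

After execution: running_total = 29
29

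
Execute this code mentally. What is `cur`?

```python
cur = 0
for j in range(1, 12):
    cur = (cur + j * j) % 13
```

Let's trace through this code step by step.

Initialize: cur = 0
Entering loop: for j in range(1, 12):

After execution: cur = 12
12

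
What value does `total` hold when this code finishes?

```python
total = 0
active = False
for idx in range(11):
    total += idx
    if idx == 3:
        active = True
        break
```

Let's trace through this code step by step.

Initialize: total = 0
Initialize: active = False
Entering loop: for idx in range(11):

After execution: total = 6
6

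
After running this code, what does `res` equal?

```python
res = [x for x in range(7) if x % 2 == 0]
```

Let's trace through this code step by step.

Initialize: res = [x for x in range(7) if x % 2 == 0]

After execution: res = [0, 2, 4, 6]
[0, 2, 4, 6]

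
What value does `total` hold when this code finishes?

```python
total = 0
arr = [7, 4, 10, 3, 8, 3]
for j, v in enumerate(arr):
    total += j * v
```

Let's trace through this code step by step.

Initialize: total = 0
Initialize: arr = [7, 4, 10, 3, 8, 3]
Entering loop: for j, v in enumerate(arr):

After execution: total = 80
80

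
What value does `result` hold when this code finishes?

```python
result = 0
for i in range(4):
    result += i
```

Let's trace through this code step by step.

Initialize: result = 0
Entering loop: for i in range(4):

After execution: result = 6
6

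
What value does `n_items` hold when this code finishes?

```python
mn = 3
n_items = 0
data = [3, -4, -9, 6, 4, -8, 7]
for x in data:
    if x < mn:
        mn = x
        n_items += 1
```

Let's trace through this code step by step.

Initialize: mn = 3
Initialize: n_items = 0
Initialize: data = [3, -4, -9, 6, 4, -8, 7]
Entering loop: for x in data:

After execution: n_items = 2
2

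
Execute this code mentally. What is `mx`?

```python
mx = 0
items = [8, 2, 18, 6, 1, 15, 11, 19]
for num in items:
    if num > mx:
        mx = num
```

Let's trace through this code step by step.

Initialize: mx = 0
Initialize: items = [8, 2, 18, 6, 1, 15, 11, 19]
Entering loop: for num in items:

After execution: mx = 19
19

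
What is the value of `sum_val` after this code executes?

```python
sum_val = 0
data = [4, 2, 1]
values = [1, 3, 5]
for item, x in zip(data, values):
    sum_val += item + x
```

Let's trace through this code step by step.

Initialize: sum_val = 0
Initialize: data = [4, 2, 1]
Initialize: values = [1, 3, 5]
Entering loop: for item, x in zip(data, values):

After execution: sum_val = 16
16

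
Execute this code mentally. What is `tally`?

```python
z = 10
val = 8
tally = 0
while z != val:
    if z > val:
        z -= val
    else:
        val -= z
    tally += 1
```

Let's trace through this code step by step.

Initialize: z = 10
Initialize: val = 8
Initialize: tally = 0
Entering loop: while z != val:

After execution: tally = 4
4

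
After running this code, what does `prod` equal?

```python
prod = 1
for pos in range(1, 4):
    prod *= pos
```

Let's trace through this code step by step.

Initialize: prod = 1
Entering loop: for pos in range(1, 4):

After execution: prod = 6
6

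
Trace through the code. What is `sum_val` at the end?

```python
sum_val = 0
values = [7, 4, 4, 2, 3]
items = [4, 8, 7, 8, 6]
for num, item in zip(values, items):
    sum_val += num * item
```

Let's trace through this code step by step.

Initialize: sum_val = 0
Initialize: values = [7, 4, 4, 2, 3]
Initialize: items = [4, 8, 7, 8, 6]
Entering loop: for num, item in zip(values, items):

After execution: sum_val = 122
122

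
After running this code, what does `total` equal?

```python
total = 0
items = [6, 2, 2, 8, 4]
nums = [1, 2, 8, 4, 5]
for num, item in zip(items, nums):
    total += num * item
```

Let's trace through this code step by step.

Initialize: total = 0
Initialize: items = [6, 2, 2, 8, 4]
Initialize: nums = [1, 2, 8, 4, 5]
Entering loop: for num, item in zip(items, nums):

After execution: total = 78
78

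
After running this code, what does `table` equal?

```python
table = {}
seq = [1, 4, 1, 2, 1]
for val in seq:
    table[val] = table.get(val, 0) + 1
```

Let's trace through this code step by step.

Initialize: table = {}
Initialize: seq = [1, 4, 1, 2, 1]
Entering loop: for val in seq:

After execution: table = {1: 3, 4: 1, 2: 1}
{1: 3, 4: 1, 2: 1}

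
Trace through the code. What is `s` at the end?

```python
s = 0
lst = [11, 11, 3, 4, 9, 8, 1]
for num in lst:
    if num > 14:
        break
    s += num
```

Let's trace through this code step by step.

Initialize: s = 0
Initialize: lst = [11, 11, 3, 4, 9, 8, 1]
Entering loop: for num in lst:

After execution: s = 47
47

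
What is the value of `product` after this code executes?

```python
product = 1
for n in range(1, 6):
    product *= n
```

Let's trace through this code step by step.

Initialize: product = 1
Entering loop: for n in range(1, 6):

After execution: product = 120
120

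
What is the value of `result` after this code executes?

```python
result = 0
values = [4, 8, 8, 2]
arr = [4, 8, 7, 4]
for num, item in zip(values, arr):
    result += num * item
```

Let's trace through this code step by step.

Initialize: result = 0
Initialize: values = [4, 8, 8, 2]
Initialize: arr = [4, 8, 7, 4]
Entering loop: for num, item in zip(values, arr):

After execution: result = 144
144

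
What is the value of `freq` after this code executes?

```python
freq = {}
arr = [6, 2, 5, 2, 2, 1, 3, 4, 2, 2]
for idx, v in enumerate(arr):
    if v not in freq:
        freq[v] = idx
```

Let's trace through this code step by step.

Initialize: freq = {}
Initialize: arr = [6, 2, 5, 2, 2, 1, 3, 4, 2, 2]
Entering loop: for idx, v in enumerate(arr):

After execution: freq = {6: 0, 2: 1, 5: 2, 1: 5, 3: 6, 4: 7}
{6: 0, 2: 1, 5: 2, 1: 5, 3: 6, 4: 7}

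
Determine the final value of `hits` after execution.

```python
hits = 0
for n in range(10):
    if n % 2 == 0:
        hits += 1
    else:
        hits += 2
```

Let's trace through this code step by step.

Initialize: hits = 0
Entering loop: for n in range(10):

After execution: hits = 15
15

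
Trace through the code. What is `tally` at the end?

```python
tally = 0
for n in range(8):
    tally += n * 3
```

Let's trace through this code step by step.

Initialize: tally = 0
Entering loop: for n in range(8):

After execution: tally = 84
84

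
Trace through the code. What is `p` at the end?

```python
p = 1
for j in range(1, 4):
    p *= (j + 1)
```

Let's trace through this code step by step.

Initialize: p = 1
Entering loop: for j in range(1, 4):

After execution: p = 24
24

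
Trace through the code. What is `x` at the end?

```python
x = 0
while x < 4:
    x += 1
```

Let's trace through this code step by step.

Initialize: x = 0
Entering loop: while x < 4:

After execution: x = 4
4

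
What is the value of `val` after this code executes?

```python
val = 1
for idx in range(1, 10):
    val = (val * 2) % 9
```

Let's trace through this code step by step.

Initialize: val = 1
Entering loop: for idx in range(1, 10):

After execution: val = 8
8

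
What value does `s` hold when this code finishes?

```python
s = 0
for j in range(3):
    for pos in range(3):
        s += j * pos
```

Let's trace through this code step by step.

Initialize: s = 0
Entering loop: for j in range(3):

After execution: s = 9
9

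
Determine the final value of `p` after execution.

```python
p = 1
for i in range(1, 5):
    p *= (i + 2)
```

Let's trace through this code step by step.

Initialize: p = 1
Entering loop: for i in range(1, 5):

After execution: p = 360
360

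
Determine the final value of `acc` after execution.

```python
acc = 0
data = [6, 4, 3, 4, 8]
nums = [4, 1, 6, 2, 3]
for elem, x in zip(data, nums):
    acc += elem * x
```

Let's trace through this code step by step.

Initialize: acc = 0
Initialize: data = [6, 4, 3, 4, 8]
Initialize: nums = [4, 1, 6, 2, 3]
Entering loop: for elem, x in zip(data, nums):

After execution: acc = 78
78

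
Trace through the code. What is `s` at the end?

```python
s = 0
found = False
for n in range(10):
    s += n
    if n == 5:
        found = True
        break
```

Let's trace through this code step by step.

Initialize: s = 0
Initialize: found = False
Entering loop: for n in range(10):

After execution: s = 15
15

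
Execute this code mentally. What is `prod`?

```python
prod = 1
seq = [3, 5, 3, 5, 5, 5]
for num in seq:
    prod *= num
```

Let's trace through this code step by step.

Initialize: prod = 1
Initialize: seq = [3, 5, 3, 5, 5, 5]
Entering loop: for num in seq:

After execution: prod = 5625
5625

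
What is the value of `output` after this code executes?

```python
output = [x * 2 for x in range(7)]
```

Let's trace through this code step by step.

Initialize: output = [x * 2 for x in range(7)]

After execution: output = [0, 2, 4, 6, 8, 10, 12]
[0, 2, 4, 6, 8, 10, 12]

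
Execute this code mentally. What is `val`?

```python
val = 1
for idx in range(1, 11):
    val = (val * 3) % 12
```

Let's trace through this code step by step.

Initialize: val = 1
Entering loop: for idx in range(1, 11):

After execution: val = 9
9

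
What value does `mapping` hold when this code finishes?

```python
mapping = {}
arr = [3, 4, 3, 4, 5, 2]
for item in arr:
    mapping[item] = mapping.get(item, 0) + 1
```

Let's trace through this code step by step.

Initialize: mapping = {}
Initialize: arr = [3, 4, 3, 4, 5, 2]
Entering loop: for item in arr:

After execution: mapping = {3: 2, 4: 2, 5: 1, 2: 1}
{3: 2, 4: 2, 5: 1, 2: 1}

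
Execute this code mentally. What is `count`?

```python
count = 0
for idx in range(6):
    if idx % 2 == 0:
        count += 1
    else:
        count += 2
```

Let's trace through this code step by step.

Initialize: count = 0
Entering loop: for idx in range(6):

After execution: count = 9
9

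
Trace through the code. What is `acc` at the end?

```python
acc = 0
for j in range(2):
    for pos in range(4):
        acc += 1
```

Let's trace through this code step by step.

Initialize: acc = 0
Entering loop: for j in range(2):

After execution: acc = 8
8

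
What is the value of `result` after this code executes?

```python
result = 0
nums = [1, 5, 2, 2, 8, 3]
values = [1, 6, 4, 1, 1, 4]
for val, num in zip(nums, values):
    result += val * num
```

Let's trace through this code step by step.

Initialize: result = 0
Initialize: nums = [1, 5, 2, 2, 8, 3]
Initialize: values = [1, 6, 4, 1, 1, 4]
Entering loop: for val, num in zip(nums, values):

After execution: result = 61
61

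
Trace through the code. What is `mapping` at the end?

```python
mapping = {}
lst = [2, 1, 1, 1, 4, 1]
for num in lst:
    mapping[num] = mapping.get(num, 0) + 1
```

Let's trace through this code step by step.

Initialize: mapping = {}
Initialize: lst = [2, 1, 1, 1, 4, 1]
Entering loop: for num in lst:

After execution: mapping = {2: 1, 1: 4, 4: 1}
{2: 1, 1: 4, 4: 1}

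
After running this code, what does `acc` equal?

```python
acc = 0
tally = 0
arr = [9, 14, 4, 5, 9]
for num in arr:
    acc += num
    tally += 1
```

Let's trace through this code step by step.

Initialize: acc = 0
Initialize: tally = 0
Initialize: arr = [9, 14, 4, 5, 9]
Entering loop: for num in arr:

After execution: acc = 41
41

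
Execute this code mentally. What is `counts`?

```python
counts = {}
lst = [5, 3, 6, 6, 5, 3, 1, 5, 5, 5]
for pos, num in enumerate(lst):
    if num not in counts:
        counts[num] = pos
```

Let's trace through this code step by step.

Initialize: counts = {}
Initialize: lst = [5, 3, 6, 6, 5, 3, 1, 5, 5, 5]
Entering loop: for pos, num in enumerate(lst):

After execution: counts = {5: 0, 3: 1, 6: 2, 1: 6}
{5: 0, 3: 1, 6: 2, 1: 6}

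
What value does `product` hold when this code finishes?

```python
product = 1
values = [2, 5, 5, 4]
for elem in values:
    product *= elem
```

Let's trace through this code step by step.

Initialize: product = 1
Initialize: values = [2, 5, 5, 4]
Entering loop: for elem in values:

After execution: product = 200
200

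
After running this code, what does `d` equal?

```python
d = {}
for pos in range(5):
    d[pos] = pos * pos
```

Let's trace through this code step by step.

Initialize: d = {}
Entering loop: for pos in range(5):

After execution: d = {0: 0, 1: 1, 2: 4, 3: 9, 4: 16}
{0: 0, 1: 1, 2: 4, 3: 9, 4: 16}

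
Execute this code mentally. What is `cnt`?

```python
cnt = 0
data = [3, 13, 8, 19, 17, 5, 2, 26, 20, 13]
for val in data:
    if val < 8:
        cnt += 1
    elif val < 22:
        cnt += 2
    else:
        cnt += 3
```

Let's trace through this code step by step.

Initialize: cnt = 0
Initialize: data = [3, 13, 8, 19, 17, 5, 2, 26, 20, 13]
Entering loop: for val in data:

After execution: cnt = 18
18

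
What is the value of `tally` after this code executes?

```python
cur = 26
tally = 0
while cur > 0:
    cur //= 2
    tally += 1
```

Let's trace through this code step by step.

Initialize: cur = 26
Initialize: tally = 0
Entering loop: while cur > 0:

After execution: tally = 5
5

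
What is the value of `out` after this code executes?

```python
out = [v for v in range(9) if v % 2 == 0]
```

Let's trace through this code step by step.

Initialize: out = [v for v in range(9) if v % 2 == 0]

After execution: out = [0, 2, 4, 6, 8]
[0, 2, 4, 6, 8]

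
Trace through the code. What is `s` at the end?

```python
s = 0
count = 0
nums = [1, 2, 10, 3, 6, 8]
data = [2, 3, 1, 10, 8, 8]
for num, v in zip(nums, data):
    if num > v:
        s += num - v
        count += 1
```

Let's trace through this code step by step.

Initialize: s = 0
Initialize: count = 0
Initialize: nums = [1, 2, 10, 3, 6, 8]
Initialize: data = [2, 3, 1, 10, 8, 8]
Entering loop: for num, v in zip(nums, data):

After execution: s = 9
9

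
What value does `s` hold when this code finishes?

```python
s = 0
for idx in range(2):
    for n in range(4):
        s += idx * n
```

Let's trace through this code step by step.

Initialize: s = 0
Entering loop: for idx in range(2):

After execution: s = 6
6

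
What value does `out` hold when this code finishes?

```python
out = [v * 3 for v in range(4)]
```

Let's trace through this code step by step.

Initialize: out = [v * 3 for v in range(4)]

After execution: out = [0, 3, 6, 9]
[0, 3, 6, 9]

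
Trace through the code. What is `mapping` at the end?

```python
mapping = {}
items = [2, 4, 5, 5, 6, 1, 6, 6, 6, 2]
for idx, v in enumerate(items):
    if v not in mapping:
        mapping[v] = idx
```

Let's trace through this code step by step.

Initialize: mapping = {}
Initialize: items = [2, 4, 5, 5, 6, 1, 6, 6, 6, 2]
Entering loop: for idx, v in enumerate(items):

After execution: mapping = {2: 0, 4: 1, 5: 2, 6: 4, 1: 5}
{2: 0, 4: 1, 5: 2, 6: 4, 1: 5}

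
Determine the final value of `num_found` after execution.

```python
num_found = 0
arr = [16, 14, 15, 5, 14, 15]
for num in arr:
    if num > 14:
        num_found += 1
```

Let's trace through this code step by step.

Initialize: num_found = 0
Initialize: arr = [16, 14, 15, 5, 14, 15]
Entering loop: for num in arr:

After execution: num_found = 3
3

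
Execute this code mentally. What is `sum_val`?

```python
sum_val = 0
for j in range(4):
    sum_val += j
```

Let's trace through this code step by step.

Initialize: sum_val = 0
Entering loop: for j in range(4):

After execution: sum_val = 6
6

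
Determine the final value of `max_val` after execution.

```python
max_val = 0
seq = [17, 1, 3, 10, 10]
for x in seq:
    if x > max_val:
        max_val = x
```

Let's trace through this code step by step.

Initialize: max_val = 0
Initialize: seq = [17, 1, 3, 10, 10]
Entering loop: for x in seq:

After execution: max_val = 17
17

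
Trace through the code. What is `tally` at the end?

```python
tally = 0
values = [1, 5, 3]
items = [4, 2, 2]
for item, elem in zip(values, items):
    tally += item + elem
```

Let's trace through this code step by step.

Initialize: tally = 0
Initialize: values = [1, 5, 3]
Initialize: items = [4, 2, 2]
Entering loop: for item, elem in zip(values, items):

After execution: tally = 17
17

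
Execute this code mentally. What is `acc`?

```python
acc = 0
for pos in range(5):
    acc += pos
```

Let's trace through this code step by step.

Initialize: acc = 0
Entering loop: for pos in range(5):

After execution: acc = 10
10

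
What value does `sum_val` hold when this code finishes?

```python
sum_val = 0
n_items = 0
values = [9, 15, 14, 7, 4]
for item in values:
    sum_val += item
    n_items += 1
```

Let's trace through this code step by step.

Initialize: sum_val = 0
Initialize: n_items = 0
Initialize: values = [9, 15, 14, 7, 4]
Entering loop: for item in values:

After execution: sum_val = 49
49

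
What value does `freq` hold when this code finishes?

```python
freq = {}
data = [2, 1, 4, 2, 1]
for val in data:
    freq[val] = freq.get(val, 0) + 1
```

Let's trace through this code step by step.

Initialize: freq = {}
Initialize: data = [2, 1, 4, 2, 1]
Entering loop: for val in data:

After execution: freq = {2: 2, 1: 2, 4: 1}
{2: 2, 1: 2, 4: 1}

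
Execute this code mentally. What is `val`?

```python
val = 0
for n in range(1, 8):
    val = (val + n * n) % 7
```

Let's trace through this code step by step.

Initialize: val = 0
Entering loop: for n in range(1, 8):

After execution: val = 0
0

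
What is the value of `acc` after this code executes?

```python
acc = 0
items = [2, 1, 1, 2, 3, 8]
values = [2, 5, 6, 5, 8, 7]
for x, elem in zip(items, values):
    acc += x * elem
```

Let's trace through this code step by step.

Initialize: acc = 0
Initialize: items = [2, 1, 1, 2, 3, 8]
Initialize: values = [2, 5, 6, 5, 8, 7]
Entering loop: for x, elem in zip(items, values):

After execution: acc = 105
105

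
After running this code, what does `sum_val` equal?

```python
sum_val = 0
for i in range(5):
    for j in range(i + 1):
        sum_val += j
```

Let's trace through this code step by step.

Initialize: sum_val = 0
Entering loop: for i in range(5):

After execution: sum_val = 20
20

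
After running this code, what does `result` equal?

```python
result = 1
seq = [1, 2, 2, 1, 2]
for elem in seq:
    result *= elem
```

Let's trace through this code step by step.

Initialize: result = 1
Initialize: seq = [1, 2, 2, 1, 2]
Entering loop: for elem in seq:

After execution: result = 8
8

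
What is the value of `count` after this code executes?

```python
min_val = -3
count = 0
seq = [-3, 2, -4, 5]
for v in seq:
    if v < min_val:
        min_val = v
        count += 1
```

Let's trace through this code step by step.

Initialize: min_val = -3
Initialize: count = 0
Initialize: seq = [-3, 2, -4, 5]
Entering loop: for v in seq:

After execution: count = 1
1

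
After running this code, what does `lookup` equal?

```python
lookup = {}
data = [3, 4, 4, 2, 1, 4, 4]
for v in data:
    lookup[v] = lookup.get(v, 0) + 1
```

Let's trace through this code step by step.

Initialize: lookup = {}
Initialize: data = [3, 4, 4, 2, 1, 4, 4]
Entering loop: for v in data:

After execution: lookup = {3: 1, 4: 4, 2: 1, 1: 1}
{3: 1, 4: 4, 2: 1, 1: 1}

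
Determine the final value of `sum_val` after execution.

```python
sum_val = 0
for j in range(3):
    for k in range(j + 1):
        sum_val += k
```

Let's trace through this code step by step.

Initialize: sum_val = 0
Entering loop: for j in range(3):

After execution: sum_val = 4
4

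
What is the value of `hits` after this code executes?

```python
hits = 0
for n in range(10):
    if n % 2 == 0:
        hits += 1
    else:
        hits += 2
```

Let's trace through this code step by step.

Initialize: hits = 0
Entering loop: for n in range(10):

After execution: hits = 15
15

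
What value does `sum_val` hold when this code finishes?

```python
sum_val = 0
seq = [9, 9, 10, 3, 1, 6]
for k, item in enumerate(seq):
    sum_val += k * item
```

Let's trace through this code step by step.

Initialize: sum_val = 0
Initialize: seq = [9, 9, 10, 3, 1, 6]
Entering loop: for k, item in enumerate(seq):

After execution: sum_val = 72
72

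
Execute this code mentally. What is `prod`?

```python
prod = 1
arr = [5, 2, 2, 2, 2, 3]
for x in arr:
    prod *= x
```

Let's trace through this code step by step.

Initialize: prod = 1
Initialize: arr = [5, 2, 2, 2, 2, 3]
Entering loop: for x in arr:

After execution: prod = 240
240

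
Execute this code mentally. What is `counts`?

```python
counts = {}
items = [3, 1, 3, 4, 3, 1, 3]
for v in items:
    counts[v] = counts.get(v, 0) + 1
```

Let's trace through this code step by step.

Initialize: counts = {}
Initialize: items = [3, 1, 3, 4, 3, 1, 3]
Entering loop: for v in items:

After execution: counts = {3: 4, 1: 2, 4: 1}
{3: 4, 1: 2, 4: 1}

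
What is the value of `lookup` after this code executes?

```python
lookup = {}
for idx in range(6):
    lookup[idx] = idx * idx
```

Let's trace through this code step by step.

Initialize: lookup = {}
Entering loop: for idx in range(6):

After execution: lookup = {0: 0, 1: 1, 2: 4, 3: 9, 4: 16, 5: 25}
{0: 0, 1: 1, 2: 4, 3: 9, 4: 16, 5: 25}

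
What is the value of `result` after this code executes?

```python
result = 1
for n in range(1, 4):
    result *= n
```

Let's trace through this code step by step.

Initialize: result = 1
Entering loop: for n in range(1, 4):

After execution: result = 6
6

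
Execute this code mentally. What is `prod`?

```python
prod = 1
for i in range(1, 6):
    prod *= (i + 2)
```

Let's trace through this code step by step.

Initialize: prod = 1
Entering loop: for i in range(1, 6):

After execution: prod = 2520
2520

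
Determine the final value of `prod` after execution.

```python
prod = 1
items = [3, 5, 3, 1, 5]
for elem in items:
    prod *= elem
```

Let's trace through this code step by step.

Initialize: prod = 1
Initialize: items = [3, 5, 3, 1, 5]
Entering loop: for elem in items:

After execution: prod = 225
225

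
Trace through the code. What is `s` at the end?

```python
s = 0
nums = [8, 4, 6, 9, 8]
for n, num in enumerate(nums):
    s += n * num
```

Let's trace through this code step by step.

Initialize: s = 0
Initialize: nums = [8, 4, 6, 9, 8]
Entering loop: for n, num in enumerate(nums):

After execution: s = 75
75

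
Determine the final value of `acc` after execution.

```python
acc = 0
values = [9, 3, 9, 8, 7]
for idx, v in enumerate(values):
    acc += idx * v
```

Let's trace through this code step by step.

Initialize: acc = 0
Initialize: values = [9, 3, 9, 8, 7]
Entering loop: for idx, v in enumerate(values):

After execution: acc = 73
73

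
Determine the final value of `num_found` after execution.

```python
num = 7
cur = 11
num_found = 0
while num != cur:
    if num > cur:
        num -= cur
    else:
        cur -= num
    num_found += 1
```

Let's trace through this code step by step.

Initialize: num = 7
Initialize: cur = 11
Initialize: num_found = 0
Entering loop: while num != cur:

After execution: num_found = 5
5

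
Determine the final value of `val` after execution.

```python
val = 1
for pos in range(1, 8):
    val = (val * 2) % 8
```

Let's trace through this code step by step.

Initialize: val = 1
Entering loop: for pos in range(1, 8):

After execution: val = 0
0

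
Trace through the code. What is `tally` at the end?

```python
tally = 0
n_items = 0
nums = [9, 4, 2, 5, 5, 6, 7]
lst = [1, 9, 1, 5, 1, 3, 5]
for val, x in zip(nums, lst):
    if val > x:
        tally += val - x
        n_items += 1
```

Let's trace through this code step by step.

Initialize: tally = 0
Initialize: n_items = 0
Initialize: nums = [9, 4, 2, 5, 5, 6, 7]
Initialize: lst = [1, 9, 1, 5, 1, 3, 5]
Entering loop: for val, x in zip(nums, lst):

After execution: tally = 18
18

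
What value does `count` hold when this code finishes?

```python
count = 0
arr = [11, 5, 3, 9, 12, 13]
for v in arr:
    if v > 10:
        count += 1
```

Let's trace through this code step by step.

Initialize: count = 0
Initialize: arr = [11, 5, 3, 9, 12, 13]
Entering loop: for v in arr:

After execution: count = 3
3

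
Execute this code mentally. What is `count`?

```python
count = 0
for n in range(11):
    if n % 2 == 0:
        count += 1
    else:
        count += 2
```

Let's trace through this code step by step.

Initialize: count = 0
Entering loop: for n in range(11):

After execution: count = 16
16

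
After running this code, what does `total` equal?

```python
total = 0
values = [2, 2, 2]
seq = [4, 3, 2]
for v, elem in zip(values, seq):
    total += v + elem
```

Let's trace through this code step by step.

Initialize: total = 0
Initialize: values = [2, 2, 2]
Initialize: seq = [4, 3, 2]
Entering loop: for v, elem in zip(values, seq):

After execution: total = 15
15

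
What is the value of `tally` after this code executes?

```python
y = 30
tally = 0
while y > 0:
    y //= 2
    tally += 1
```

Let's trace through this code step by step.

Initialize: y = 30
Initialize: tally = 0
Entering loop: while y > 0:

After execution: tally = 5
5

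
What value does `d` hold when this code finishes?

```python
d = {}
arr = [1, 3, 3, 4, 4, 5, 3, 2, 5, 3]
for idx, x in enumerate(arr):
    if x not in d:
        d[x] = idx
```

Let's trace through this code step by step.

Initialize: d = {}
Initialize: arr = [1, 3, 3, 4, 4, 5, 3, 2, 5, 3]
Entering loop: for idx, x in enumerate(arr):

After execution: d = {1: 0, 3: 1, 4: 3, 5: 5, 2: 7}
{1: 0, 3: 1, 4: 3, 5: 5, 2: 7}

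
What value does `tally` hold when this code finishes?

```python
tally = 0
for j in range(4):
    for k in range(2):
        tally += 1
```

Let's trace through this code step by step.

Initialize: tally = 0
Entering loop: for j in range(4):

After execution: tally = 8
8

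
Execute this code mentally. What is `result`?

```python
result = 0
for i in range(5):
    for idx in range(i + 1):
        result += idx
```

Let's trace through this code step by step.

Initialize: result = 0
Entering loop: for i in range(5):

After execution: result = 20
20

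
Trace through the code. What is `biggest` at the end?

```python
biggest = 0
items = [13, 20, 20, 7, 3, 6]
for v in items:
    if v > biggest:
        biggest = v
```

Let's trace through this code step by step.

Initialize: biggest = 0
Initialize: items = [13, 20, 20, 7, 3, 6]
Entering loop: for v in items:

After execution: biggest = 20
20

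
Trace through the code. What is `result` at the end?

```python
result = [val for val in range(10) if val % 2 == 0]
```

Let's trace through this code step by step.

Initialize: result = [val for val in range(10) if val % 2 == 0]

After execution: result = [0, 2, 4, 6, 8]
[0, 2, 4, 6, 8]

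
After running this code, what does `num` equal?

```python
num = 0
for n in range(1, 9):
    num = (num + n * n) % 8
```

Let's trace through this code step by step.

Initialize: num = 0
Entering loop: for n in range(1, 9):

After execution: num = 4
4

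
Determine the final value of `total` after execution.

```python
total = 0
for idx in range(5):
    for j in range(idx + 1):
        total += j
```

Let's trace through this code step by step.

Initialize: total = 0
Entering loop: for idx in range(5):

After execution: total = 20
20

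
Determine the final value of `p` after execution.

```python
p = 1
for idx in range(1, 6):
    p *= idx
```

Let's trace through this code step by step.

Initialize: p = 1
Entering loop: for idx in range(1, 6):

After execution: p = 120
120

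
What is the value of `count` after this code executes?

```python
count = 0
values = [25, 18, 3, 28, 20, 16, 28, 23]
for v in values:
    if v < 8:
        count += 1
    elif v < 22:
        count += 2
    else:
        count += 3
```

Let's trace through this code step by step.

Initialize: count = 0
Initialize: values = [25, 18, 3, 28, 20, 16, 28, 23]
Entering loop: for v in values:

After execution: count = 19
19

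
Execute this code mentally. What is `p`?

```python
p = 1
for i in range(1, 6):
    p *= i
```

Let's trace through this code step by step.

Initialize: p = 1
Entering loop: for i in range(1, 6):

After execution: p = 120
120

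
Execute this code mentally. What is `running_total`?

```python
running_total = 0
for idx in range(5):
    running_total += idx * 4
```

Let's trace through this code step by step.

Initialize: running_total = 0
Entering loop: for idx in range(5):

After execution: running_total = 40
40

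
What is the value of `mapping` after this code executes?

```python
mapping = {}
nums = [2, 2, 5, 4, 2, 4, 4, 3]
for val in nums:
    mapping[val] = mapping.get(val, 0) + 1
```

Let's trace through this code step by step.

Initialize: mapping = {}
Initialize: nums = [2, 2, 5, 4, 2, 4, 4, 3]
Entering loop: for val in nums:

After execution: mapping = {2: 3, 5: 1, 4: 3, 3: 1}
{2: 3, 5: 1, 4: 3, 3: 1}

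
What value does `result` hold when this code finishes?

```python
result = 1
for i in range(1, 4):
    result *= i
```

Let's trace through this code step by step.

Initialize: result = 1
Entering loop: for i in range(1, 4):

After execution: result = 6
6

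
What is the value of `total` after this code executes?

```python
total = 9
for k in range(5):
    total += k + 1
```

Let's trace through this code step by step.

Initialize: total = 9
Entering loop: for k in range(5):

After execution: total = 24
24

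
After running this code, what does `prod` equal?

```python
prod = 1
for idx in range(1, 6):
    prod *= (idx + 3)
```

Let's trace through this code step by step.

Initialize: prod = 1
Entering loop: for idx in range(1, 6):

After execution: prod = 6720
6720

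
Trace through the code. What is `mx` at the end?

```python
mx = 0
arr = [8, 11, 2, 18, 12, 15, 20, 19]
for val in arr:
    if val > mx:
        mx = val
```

Let's trace through this code step by step.

Initialize: mx = 0
Initialize: arr = [8, 11, 2, 18, 12, 15, 20, 19]
Entering loop: for val in arr:

After execution: mx = 20
20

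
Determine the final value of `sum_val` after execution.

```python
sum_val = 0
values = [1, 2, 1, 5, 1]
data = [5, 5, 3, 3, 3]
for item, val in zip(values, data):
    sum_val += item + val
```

Let's trace through this code step by step.

Initialize: sum_val = 0
Initialize: values = [1, 2, 1, 5, 1]
Initialize: data = [5, 5, 3, 3, 3]
Entering loop: for item, val in zip(values, data):

After execution: sum_val = 29
29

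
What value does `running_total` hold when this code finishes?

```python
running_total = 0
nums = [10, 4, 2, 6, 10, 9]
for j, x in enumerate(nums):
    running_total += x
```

Let's trace through this code step by step.

Initialize: running_total = 0
Initialize: nums = [10, 4, 2, 6, 10, 9]
Entering loop: for j, x in enumerate(nums):

After execution: running_total = 41
41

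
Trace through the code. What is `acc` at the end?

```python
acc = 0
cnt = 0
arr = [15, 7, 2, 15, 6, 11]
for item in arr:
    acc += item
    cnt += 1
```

Let's trace through this code step by step.

Initialize: acc = 0
Initialize: cnt = 0
Initialize: arr = [15, 7, 2, 15, 6, 11]
Entering loop: for item in arr:

After execution: acc = 56
56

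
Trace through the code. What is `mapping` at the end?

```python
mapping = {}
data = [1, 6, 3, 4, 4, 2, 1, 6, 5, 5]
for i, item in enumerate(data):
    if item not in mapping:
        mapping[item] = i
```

Let's trace through this code step by step.

Initialize: mapping = {}
Initialize: data = [1, 6, 3, 4, 4, 2, 1, 6, 5, 5]
Entering loop: for i, item in enumerate(data):

After execution: mapping = {1: 0, 6: 1, 3: 2, 4: 3, 2: 5, 5: 8}
{1: 0, 6: 1, 3: 2, 4: 3, 2: 5, 5: 8}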